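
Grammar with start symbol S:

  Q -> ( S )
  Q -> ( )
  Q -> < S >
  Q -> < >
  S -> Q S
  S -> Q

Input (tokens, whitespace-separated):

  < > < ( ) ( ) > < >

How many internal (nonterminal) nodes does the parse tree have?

10

[S [Q < >] [S [Q < [S [Q ( )] [S [Q ( )]]] >] [S [Q < >]]]]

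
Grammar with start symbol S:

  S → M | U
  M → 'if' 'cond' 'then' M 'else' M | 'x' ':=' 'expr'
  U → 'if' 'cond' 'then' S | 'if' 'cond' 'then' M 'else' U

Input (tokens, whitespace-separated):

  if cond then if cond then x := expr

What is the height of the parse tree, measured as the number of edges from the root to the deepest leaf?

6

[S [U if cond then [S [U if cond then [S [M x := expr]]]]]]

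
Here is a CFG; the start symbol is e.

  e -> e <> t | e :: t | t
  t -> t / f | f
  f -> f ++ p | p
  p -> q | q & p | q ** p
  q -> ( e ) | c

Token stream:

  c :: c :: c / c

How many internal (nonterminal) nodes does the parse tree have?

19

[e [e [e [t [f [p [q c]]]]] :: [t [f [p [q c]]]]] :: [t [t [f [p [q c]]]] / [f [p [q c]]]]]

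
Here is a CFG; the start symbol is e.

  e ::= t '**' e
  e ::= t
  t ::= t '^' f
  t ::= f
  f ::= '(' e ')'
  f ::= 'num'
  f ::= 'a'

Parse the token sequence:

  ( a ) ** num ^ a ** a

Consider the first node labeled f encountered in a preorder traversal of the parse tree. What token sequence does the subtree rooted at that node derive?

( a )

[e [t [f ( [e [t [f a]]] )]] ** [e [t [t [f num]] ^ [f a]] ** [e [t [f a]]]]]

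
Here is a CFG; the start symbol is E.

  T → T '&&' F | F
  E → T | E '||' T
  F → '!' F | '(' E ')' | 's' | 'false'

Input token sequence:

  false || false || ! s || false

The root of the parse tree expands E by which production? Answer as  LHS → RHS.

E → E '||' T

[E [E [E [E [T [F false]]] || [T [F false]]] || [T [F ! [F s]]]] || [T [F false]]]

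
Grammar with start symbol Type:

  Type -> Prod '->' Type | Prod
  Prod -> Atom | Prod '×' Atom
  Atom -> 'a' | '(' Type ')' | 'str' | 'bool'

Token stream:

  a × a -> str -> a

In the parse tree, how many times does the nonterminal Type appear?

[Type [Prod [Prod [Atom a]] × [Atom a]] -> [Type [Prod [Atom str]] -> [Type [Prod [Atom a]]]]]

3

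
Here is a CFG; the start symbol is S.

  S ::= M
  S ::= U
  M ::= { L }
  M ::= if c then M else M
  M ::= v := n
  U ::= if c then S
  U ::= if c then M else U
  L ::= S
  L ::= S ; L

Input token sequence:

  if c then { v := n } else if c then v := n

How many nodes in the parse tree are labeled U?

[S [U if c then [M { [L [S [M v := n]]] }] else [U if c then [S [M v := n]]]]]

2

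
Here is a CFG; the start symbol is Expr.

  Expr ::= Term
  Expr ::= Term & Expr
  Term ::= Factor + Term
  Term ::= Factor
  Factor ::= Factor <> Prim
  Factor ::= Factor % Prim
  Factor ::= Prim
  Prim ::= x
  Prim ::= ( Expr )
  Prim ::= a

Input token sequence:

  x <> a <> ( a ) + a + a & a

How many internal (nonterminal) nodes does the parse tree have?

[Expr [Term [Factor [Factor [Factor [Prim x]] <> [Prim a]] <> [Prim ( [Expr [Term [Factor [Prim a]]]] )]] + [Term [Factor [Prim a]] + [Term [Factor [Prim a]]]]] & [Expr [Term [Factor [Prim a]]]]]

22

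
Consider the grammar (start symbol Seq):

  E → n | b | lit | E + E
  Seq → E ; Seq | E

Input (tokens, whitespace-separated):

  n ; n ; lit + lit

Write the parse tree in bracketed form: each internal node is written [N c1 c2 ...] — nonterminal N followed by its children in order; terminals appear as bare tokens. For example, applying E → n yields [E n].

Seq
E ; Seq
n ; Seq
n ; E ; Seq
n ; n ; Seq
n ; n ; E
n ; n ; E + E
n ; n ; lit + E
n ; n ; lit + lit

[Seq [E n] ; [Seq [E n] ; [Seq [E [E lit] + [E lit]]]]]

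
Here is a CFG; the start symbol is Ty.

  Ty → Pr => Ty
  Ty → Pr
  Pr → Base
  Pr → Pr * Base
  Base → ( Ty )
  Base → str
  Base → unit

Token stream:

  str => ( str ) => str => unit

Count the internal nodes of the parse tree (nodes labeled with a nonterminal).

[Ty [Pr [Base str]] => [Ty [Pr [Base ( [Ty [Pr [Base str]]] )]] => [Ty [Pr [Base str]] => [Ty [Pr [Base unit]]]]]]

15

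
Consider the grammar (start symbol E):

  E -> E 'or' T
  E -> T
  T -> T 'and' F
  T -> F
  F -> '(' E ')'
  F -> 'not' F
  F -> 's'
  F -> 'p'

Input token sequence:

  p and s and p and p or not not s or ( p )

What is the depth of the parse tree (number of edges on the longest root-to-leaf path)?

8

[E [E [E [T [T [T [T [F p]] and [F s]] and [F p]] and [F p]]] or [T [F not [F not [F s]]]]] or [T [F ( [E [T [F p]]] )]]]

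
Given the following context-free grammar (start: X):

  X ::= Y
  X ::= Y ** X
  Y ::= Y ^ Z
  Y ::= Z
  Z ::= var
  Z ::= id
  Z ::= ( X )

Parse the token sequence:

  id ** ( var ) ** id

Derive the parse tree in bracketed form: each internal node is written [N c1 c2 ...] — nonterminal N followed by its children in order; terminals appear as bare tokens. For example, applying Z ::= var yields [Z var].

[X [Y [Z id]] ** [X [Y [Z ( [X [Y [Z var]]] )]] ** [X [Y [Z id]]]]]

X
Y ** X
Z ** X
id ** X
id ** Y ** X
id ** Z ** X
id ** ( X ) ** X
id ** ( Y ) ** X
id ** ( Z ) ** X
id ** ( var ) ** X
id ** ( var ) ** Y
id ** ( var ) ** Z
id ** ( var ) ** id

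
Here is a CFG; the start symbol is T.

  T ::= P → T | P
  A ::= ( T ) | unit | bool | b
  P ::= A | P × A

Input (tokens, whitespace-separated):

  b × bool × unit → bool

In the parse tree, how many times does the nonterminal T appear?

2

[T [P [P [P [A b]] × [A bool]] × [A unit]] → [T [P [A bool]]]]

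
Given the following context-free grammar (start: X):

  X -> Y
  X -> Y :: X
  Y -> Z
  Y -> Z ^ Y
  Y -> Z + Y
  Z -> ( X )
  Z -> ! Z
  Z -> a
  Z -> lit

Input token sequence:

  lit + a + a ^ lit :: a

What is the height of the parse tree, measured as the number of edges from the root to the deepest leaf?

6

[X [Y [Z lit] + [Y [Z a] + [Y [Z a] ^ [Y [Z lit]]]]] :: [X [Y [Z a]]]]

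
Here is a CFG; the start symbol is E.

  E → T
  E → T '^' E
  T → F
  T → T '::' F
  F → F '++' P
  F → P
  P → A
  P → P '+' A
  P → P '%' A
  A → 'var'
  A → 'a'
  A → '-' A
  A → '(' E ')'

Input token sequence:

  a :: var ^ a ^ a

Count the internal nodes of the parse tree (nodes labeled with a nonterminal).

[E [T [T [F [P [A a]]]] :: [F [P [A var]]]] ^ [E [T [F [P [A a]]]] ^ [E [T [F [P [A a]]]]]]]

19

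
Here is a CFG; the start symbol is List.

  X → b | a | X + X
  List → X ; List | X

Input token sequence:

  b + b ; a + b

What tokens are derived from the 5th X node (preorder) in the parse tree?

[List [X [X b] + [X b]] ; [List [X [X a] + [X b]]]]

a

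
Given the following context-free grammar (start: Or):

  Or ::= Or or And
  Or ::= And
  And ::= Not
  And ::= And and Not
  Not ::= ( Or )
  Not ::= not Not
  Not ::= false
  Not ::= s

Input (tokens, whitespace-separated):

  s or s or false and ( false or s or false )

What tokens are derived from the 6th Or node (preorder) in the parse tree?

[Or [Or [Or [And [Not s]]] or [And [Not s]]] or [And [And [Not false]] and [Not ( [Or [Or [Or [And [Not false]]] or [And [Not s]]] or [And [Not false]]] )]]]

false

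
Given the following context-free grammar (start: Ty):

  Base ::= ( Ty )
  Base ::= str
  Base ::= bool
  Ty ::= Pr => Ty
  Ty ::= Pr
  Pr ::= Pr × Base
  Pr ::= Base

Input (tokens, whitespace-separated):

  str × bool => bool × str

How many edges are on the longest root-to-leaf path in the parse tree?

5

[Ty [Pr [Pr [Base str]] × [Base bool]] => [Ty [Pr [Pr [Base bool]] × [Base str]]]]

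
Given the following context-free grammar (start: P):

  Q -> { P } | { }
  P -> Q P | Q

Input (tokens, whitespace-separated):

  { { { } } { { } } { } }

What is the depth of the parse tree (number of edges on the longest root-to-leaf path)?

[P [Q { [P [Q { [P [Q { }]] }] [P [Q { [P [Q { }]] }] [P [Q { }]]]] }]]

7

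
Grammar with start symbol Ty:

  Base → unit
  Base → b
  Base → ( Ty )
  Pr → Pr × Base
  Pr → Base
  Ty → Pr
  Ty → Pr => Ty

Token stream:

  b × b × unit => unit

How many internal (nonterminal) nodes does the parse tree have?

[Ty [Pr [Pr [Pr [Base b]] × [Base b]] × [Base unit]] => [Ty [Pr [Base unit]]]]

10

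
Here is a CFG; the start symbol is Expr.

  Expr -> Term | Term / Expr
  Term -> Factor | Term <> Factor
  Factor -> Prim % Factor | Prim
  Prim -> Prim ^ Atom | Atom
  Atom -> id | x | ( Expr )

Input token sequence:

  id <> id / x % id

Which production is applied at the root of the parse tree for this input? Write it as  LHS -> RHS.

[Expr [Term [Term [Factor [Prim [Atom id]]]] <> [Factor [Prim [Atom id]]]] / [Expr [Term [Factor [Prim [Atom x]] % [Factor [Prim [Atom id]]]]]]]

Expr -> Term / Expr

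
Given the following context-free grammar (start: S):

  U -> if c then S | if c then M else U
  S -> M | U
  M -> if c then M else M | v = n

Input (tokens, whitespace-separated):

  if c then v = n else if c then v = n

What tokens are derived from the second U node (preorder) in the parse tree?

[S [U if c then [M v = n] else [U if c then [S [M v = n]]]]]

if c then v = n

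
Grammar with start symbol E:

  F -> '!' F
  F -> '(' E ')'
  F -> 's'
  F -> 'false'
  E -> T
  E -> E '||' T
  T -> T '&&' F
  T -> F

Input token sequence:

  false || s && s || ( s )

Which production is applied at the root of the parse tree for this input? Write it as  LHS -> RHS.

[E [E [E [T [F false]]] || [T [T [F s]] && [F s]]] || [T [F ( [E [T [F s]]] )]]]

E -> E '||' T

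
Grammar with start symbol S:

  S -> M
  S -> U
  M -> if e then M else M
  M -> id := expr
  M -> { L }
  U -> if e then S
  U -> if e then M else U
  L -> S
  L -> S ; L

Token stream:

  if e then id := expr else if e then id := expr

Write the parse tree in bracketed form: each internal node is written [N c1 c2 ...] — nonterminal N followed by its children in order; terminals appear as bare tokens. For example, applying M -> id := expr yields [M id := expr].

S
U
if e then M else U
if e then id := expr else U
if e then id := expr else if e then S
if e then id := expr else if e then M
if e then id := expr else if e then id := expr

[S [U if e then [M id := expr] else [U if e then [S [M id := expr]]]]]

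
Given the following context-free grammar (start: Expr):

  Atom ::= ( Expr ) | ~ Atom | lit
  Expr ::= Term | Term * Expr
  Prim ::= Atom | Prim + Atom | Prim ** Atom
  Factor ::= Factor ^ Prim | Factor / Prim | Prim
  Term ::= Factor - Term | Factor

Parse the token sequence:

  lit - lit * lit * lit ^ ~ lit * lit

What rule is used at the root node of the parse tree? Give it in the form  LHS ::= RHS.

[Expr [Term [Factor [Prim [Atom lit]]] - [Term [Factor [Prim [Atom lit]]]]] * [Expr [Term [Factor [Prim [Atom lit]]]] * [Expr [Term [Factor [Factor [Prim [Atom lit]]] ^ [Prim [Atom ~ [Atom lit]]]]] * [Expr [Term [Factor [Prim [Atom lit]]]]]]]]

Expr ::= Term * Expr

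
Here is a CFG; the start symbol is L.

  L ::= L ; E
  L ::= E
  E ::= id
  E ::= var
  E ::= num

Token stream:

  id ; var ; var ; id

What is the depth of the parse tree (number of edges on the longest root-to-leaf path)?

5

[L [L [L [L [E id]] ; [E var]] ; [E var]] ; [E id]]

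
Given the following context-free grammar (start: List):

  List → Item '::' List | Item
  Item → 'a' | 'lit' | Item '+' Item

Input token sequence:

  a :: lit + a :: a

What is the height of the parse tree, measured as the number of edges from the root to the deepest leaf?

[List [Item a] :: [List [Item [Item lit] + [Item a]] :: [List [Item a]]]]

4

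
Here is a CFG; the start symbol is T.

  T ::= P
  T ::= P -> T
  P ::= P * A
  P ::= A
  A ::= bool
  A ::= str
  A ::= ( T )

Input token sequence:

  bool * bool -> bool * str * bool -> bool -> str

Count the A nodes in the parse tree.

[T [P [P [A bool]] * [A bool]] -> [T [P [P [P [A bool]] * [A str]] * [A bool]] -> [T [P [A bool]] -> [T [P [A str]]]]]]

7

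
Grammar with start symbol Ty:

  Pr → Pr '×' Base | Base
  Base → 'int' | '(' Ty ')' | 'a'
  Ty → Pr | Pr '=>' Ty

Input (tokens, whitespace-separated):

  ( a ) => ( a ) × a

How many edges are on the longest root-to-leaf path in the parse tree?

8

[Ty [Pr [Base ( [Ty [Pr [Base a]]] )]] => [Ty [Pr [Pr [Base ( [Ty [Pr [Base a]]] )]] × [Base a]]]]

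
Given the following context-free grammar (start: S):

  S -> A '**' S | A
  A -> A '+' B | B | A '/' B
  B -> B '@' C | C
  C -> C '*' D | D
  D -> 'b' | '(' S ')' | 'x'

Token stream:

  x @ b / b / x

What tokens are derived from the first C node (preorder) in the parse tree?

x

[S [A [A [A [B [B [C [D x]]] @ [C [D b]]]] / [B [C [D b]]]] / [B [C [D x]]]]]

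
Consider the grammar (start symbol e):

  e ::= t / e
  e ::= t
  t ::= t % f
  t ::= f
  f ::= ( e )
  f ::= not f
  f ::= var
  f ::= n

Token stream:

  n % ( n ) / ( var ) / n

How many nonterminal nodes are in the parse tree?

17

[e [t [t [f n]] % [f ( [e [t [f n]]] )]] / [e [t [f ( [e [t [f var]]] )]] / [e [t [f n]]]]]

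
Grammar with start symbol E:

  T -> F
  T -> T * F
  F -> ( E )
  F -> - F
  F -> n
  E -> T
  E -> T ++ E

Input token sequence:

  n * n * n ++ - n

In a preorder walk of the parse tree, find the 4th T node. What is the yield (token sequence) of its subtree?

- n

[E [T [T [T [F n]] * [F n]] * [F n]] ++ [E [T [F - [F n]]]]]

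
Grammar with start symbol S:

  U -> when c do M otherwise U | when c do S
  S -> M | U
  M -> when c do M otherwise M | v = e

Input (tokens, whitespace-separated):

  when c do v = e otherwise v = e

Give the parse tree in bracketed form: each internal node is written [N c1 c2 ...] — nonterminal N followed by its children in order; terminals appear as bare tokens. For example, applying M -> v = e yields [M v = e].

S
M
when c do M otherwise M
when c do v = e otherwise M
when c do v = e otherwise v = e

[S [M when c do [M v = e] otherwise [M v = e]]]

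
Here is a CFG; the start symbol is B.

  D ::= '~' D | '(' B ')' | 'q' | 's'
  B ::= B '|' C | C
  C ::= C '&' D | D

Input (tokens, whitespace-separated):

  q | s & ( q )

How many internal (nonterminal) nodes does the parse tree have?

[B [B [C [D q]]] | [C [C [D s]] & [D ( [B [C [D q]]] )]]]

11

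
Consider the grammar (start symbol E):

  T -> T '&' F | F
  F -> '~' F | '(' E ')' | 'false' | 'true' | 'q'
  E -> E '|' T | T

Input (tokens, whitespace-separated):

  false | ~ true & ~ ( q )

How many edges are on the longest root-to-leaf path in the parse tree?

7

[E [E [T [F false]]] | [T [T [F ~ [F true]]] & [F ~ [F ( [E [T [F q]]] )]]]]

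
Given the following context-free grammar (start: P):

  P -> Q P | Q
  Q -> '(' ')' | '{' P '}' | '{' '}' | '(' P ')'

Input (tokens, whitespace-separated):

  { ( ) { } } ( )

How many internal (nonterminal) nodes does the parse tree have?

8

[P [Q { [P [Q ( )] [P [Q { }]]] }] [P [Q ( )]]]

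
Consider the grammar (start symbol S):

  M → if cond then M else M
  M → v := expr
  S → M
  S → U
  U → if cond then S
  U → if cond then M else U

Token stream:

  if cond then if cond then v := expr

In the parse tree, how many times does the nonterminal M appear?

[S [U if cond then [S [U if cond then [S [M v := expr]]]]]]

1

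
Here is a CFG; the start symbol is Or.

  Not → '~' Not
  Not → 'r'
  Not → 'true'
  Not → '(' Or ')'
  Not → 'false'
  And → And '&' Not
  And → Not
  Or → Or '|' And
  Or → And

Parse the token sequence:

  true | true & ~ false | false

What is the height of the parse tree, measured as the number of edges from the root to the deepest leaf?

[Or [Or [Or [And [Not true]]] | [And [And [Not true]] & [Not ~ [Not false]]]] | [And [Not false]]]

5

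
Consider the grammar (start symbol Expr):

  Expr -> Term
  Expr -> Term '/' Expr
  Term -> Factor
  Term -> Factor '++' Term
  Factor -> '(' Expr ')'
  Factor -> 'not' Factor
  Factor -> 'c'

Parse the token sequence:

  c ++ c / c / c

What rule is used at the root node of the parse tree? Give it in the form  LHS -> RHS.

Expr -> Term '/' Expr

[Expr [Term [Factor c] ++ [Term [Factor c]]] / [Expr [Term [Factor c]] / [Expr [Term [Factor c]]]]]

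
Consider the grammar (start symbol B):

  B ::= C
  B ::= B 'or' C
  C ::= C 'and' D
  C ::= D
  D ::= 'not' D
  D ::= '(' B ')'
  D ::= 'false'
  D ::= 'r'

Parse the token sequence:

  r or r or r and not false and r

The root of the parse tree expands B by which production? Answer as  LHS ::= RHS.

[B [B [B [C [D r]]] or [C [D r]]] or [C [C [C [D r]] and [D not [D false]]] and [D r]]]

B ::= B 'or' C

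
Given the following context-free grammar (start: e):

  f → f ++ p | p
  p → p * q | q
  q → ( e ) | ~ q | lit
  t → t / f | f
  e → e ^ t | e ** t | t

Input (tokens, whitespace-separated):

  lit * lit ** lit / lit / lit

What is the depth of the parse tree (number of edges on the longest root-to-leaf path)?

7

[e [e [t [f [p [p [q lit]] * [q lit]]]]] ** [t [t [t [f [p [q lit]]]] / [f [p [q lit]]]] / [f [p [q lit]]]]]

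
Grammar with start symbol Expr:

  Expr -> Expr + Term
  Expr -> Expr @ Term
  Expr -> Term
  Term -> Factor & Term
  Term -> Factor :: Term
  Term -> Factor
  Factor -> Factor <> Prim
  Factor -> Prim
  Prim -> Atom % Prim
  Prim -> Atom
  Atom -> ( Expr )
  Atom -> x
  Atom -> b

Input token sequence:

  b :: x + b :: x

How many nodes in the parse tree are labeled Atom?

[Expr [Expr [Term [Factor [Prim [Atom b]]] :: [Term [Factor [Prim [Atom x]]]]]] + [Term [Factor [Prim [Atom b]]] :: [Term [Factor [Prim [Atom x]]]]]]

4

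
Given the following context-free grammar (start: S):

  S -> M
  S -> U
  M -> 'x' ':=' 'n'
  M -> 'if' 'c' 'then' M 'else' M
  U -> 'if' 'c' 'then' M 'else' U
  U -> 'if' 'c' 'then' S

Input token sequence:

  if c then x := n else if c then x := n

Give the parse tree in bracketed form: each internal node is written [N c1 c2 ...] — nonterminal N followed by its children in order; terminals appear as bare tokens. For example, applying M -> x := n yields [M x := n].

[S [U if c then [M x := n] else [U if c then [S [M x := n]]]]]

S
U
if c then M else U
if c then x := n else U
if c then x := n else if c then S
if c then x := n else if c then M
if c then x := n else if c then x := n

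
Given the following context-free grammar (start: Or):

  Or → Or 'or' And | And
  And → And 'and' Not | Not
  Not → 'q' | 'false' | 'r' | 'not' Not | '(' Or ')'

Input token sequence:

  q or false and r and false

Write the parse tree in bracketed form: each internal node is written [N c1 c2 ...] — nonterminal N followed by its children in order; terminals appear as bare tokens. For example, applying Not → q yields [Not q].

Or
Or or And
And or And
Not or And
q or And
q or And and Not
q or And and Not and Not
q or Not and Not and Not
q or false and Not and Not
q or false and r and Not
q or false and r and false

[Or [Or [And [Not q]]] or [And [And [And [Not false]] and [Not r]] and [Not false]]]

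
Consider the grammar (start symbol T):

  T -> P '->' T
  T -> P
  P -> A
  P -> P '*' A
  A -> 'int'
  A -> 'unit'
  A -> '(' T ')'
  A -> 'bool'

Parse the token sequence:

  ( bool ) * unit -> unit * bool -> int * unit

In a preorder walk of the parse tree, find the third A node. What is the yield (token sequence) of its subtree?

unit

[T [P [P [A ( [T [P [A bool]]] )]] * [A unit]] -> [T [P [P [A unit]] * [A bool]] -> [T [P [P [A int]] * [A unit]]]]]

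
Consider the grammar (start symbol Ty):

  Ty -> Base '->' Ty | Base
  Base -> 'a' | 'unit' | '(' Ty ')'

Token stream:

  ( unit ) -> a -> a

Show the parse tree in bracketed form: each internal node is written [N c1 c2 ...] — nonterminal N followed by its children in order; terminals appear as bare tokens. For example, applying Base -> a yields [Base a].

[Ty [Base ( [Ty [Base unit]] )] -> [Ty [Base a] -> [Ty [Base a]]]]

Ty
Base -> Ty
( Ty ) -> Ty
( Base ) -> Ty
( unit ) -> Ty
( unit ) -> Base -> Ty
( unit ) -> a -> Ty
( unit ) -> a -> Base
( unit ) -> a -> a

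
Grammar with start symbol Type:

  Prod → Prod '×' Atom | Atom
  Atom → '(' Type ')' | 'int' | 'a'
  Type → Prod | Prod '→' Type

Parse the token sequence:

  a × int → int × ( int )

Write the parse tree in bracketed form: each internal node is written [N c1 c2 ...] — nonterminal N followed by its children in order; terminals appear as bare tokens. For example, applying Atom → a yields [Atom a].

[Type [Prod [Prod [Atom a]] × [Atom int]] → [Type [Prod [Prod [Atom int]] × [Atom ( [Type [Prod [Atom int]]] )]]]]

Type
Prod → Type
Prod × Atom → Type
Atom × Atom → Type
a × Atom → Type
a × int → Type
a × int → Prod
a × int → Prod × Atom
a × int → Atom × Atom
a × int → int × Atom
a × int → int × ( Type )
a × int → int × ( Prod )
a × int → int × ( Atom )
a × int → int × ( int )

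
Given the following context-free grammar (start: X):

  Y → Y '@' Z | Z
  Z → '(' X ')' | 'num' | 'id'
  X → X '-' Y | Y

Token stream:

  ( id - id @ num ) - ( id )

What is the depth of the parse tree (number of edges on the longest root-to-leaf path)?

[X [X [Y [Z ( [X [X [Y [Z id]]] - [Y [Y [Z id]] @ [Z num]]] )]]] - [Y [Z ( [X [Y [Z id]]] )]]]

8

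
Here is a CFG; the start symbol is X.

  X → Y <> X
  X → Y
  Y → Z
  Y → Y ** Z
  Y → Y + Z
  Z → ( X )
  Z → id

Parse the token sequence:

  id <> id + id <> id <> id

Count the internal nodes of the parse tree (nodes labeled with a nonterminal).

14

[X [Y [Z id]] <> [X [Y [Y [Z id]] + [Z id]] <> [X [Y [Z id]] <> [X [Y [Z id]]]]]]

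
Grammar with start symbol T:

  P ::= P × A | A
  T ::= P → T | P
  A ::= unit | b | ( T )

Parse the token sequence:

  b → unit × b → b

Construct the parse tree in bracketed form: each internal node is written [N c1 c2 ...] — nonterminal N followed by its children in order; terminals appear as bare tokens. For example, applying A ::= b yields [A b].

T
P → T
A → T
b → T
b → P → T
b → P × A → T
b → A × A → T
b → unit × A → T
b → unit × b → T
b → unit × b → P
b → unit × b → A
b → unit × b → b

[T [P [A b]] → [T [P [P [A unit]] × [A b]] → [T [P [A b]]]]]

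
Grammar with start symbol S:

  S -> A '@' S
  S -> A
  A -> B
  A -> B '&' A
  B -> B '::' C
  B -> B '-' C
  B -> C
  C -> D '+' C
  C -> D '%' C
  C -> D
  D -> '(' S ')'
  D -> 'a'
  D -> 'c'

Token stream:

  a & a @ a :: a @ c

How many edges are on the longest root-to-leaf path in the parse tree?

[S [A [B [C [D a]]] & [A [B [C [D a]]]]] @ [S [A [B [B [C [D a]]] :: [C [D a]]]] @ [S [A [B [C [D c]]]]]]]

7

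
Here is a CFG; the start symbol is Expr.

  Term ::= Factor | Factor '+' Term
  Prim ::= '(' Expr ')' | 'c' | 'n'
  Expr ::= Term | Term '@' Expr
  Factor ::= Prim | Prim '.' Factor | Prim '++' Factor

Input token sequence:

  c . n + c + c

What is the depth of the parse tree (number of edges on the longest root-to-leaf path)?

[Expr [Term [Factor [Prim c] . [Factor [Prim n]]] + [Term [Factor [Prim c]] + [Term [Factor [Prim c]]]]]]

6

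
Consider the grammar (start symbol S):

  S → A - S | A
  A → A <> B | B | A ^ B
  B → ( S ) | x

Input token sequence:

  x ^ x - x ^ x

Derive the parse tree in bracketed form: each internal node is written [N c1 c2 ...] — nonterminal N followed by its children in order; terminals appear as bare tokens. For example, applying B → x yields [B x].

S
A - S
A ^ B - S
B ^ B - S
x ^ B - S
x ^ x - S
x ^ x - A
x ^ x - A ^ B
x ^ x - B ^ B
x ^ x - x ^ B
x ^ x - x ^ x

[S [A [A [B x]] ^ [B x]] - [S [A [A [B x]] ^ [B x]]]]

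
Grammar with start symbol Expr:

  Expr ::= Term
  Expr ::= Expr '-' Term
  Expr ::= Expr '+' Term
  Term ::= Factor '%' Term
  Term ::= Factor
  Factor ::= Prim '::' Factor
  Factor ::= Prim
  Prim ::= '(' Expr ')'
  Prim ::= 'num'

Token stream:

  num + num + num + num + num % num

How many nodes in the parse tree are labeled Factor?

6

[Expr [Expr [Expr [Expr [Expr [Term [Factor [Prim num]]]] + [Term [Factor [Prim num]]]] + [Term [Factor [Prim num]]]] + [Term [Factor [Prim num]]]] + [Term [Factor [Prim num]] % [Term [Factor [Prim num]]]]]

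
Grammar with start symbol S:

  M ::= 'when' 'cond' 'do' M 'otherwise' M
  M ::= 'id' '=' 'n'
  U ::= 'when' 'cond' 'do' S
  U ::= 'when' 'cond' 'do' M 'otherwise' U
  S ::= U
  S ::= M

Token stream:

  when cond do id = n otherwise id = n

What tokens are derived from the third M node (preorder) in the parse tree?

id = n

[S [M when cond do [M id = n] otherwise [M id = n]]]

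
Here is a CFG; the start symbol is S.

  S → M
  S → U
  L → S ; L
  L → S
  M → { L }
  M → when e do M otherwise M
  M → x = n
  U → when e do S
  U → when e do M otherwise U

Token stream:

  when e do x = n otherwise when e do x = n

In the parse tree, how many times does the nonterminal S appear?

[S [U when e do [M x = n] otherwise [U when e do [S [M x = n]]]]]

2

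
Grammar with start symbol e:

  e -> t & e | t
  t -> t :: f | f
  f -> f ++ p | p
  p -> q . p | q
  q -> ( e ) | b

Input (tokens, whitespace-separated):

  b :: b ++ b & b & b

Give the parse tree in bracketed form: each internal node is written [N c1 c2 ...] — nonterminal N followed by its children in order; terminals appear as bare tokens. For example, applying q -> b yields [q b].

[e [t [t [f [p [q b]]]] :: [f [f [p [q b]]] ++ [p [q b]]]] & [e [t [f [p [q b]]]] & [e [t [f [p [q b]]]]]]]

e
t & e
t :: f & e
f :: f & e
p :: f & e
q :: f & e
b :: f & e
b :: f ++ p & e
b :: p ++ p & e
b :: q ++ p & e
b :: b ++ p & e
b :: b ++ q & e
b :: b ++ b & e
b :: b ++ b & t & e
b :: b ++ b & f & e
b :: b ++ b & p & e
b :: b ++ b & q & e
b :: b ++ b & b & e
b :: b ++ b & b & t
b :: b ++ b & b & f
b :: b ++ b & b & p
b :: b ++ b & b & q
b :: b ++ b & b & b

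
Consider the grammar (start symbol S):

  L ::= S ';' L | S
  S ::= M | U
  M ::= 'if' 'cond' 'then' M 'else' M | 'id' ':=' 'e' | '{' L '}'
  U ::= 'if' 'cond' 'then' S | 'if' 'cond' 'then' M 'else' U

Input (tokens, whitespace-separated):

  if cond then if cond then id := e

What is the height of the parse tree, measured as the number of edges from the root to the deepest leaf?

6

[S [U if cond then [S [U if cond then [S [M id := e]]]]]]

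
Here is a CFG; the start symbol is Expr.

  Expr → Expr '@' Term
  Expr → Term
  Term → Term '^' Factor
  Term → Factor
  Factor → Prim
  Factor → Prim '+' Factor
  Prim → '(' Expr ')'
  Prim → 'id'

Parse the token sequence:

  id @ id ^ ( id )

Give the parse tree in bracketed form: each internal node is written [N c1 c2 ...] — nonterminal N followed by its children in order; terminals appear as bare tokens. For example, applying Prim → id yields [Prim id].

Expr
Expr @ Term
Term @ Term
Factor @ Term
Prim @ Term
id @ Term
id @ Term ^ Factor
id @ Factor ^ Factor
id @ Prim ^ Factor
id @ id ^ Factor
id @ id ^ Prim
id @ id ^ ( Expr )
id @ id ^ ( Term )
id @ id ^ ( Factor )
id @ id ^ ( Prim )
id @ id ^ ( id )

[Expr [Expr [Term [Factor [Prim id]]]] @ [Term [Term [Factor [Prim id]]] ^ [Factor [Prim ( [Expr [Term [Factor [Prim id]]]] )]]]]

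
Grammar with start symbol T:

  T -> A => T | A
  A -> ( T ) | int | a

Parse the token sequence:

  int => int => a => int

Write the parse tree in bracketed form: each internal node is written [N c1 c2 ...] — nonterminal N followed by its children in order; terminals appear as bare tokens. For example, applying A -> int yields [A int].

T
A => T
int => T
int => A => T
int => int => T
int => int => A => T
int => int => a => T
int => int => a => A
int => int => a => int

[T [A int] => [T [A int] => [T [A a] => [T [A int]]]]]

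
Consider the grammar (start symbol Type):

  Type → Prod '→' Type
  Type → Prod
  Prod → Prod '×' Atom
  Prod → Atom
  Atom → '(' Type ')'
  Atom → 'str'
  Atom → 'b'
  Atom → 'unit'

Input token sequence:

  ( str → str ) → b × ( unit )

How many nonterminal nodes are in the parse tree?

[Type [Prod [Atom ( [Type [Prod [Atom str]] → [Type [Prod [Atom str]]]] )]] → [Type [Prod [Prod [Atom b]] × [Atom ( [Type [Prod [Atom unit]]] )]]]]

17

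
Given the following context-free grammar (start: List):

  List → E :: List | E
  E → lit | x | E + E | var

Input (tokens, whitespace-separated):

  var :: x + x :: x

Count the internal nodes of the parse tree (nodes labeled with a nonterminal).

8

[List [E var] :: [List [E [E x] + [E x]] :: [List [E x]]]]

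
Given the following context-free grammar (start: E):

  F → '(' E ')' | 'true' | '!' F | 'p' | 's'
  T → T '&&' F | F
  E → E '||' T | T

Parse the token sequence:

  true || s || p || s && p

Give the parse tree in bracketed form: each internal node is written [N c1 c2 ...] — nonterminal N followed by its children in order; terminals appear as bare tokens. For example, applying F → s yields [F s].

[E [E [E [E [T [F true]]] || [T [F s]]] || [T [F p]]] || [T [T [F s]] && [F p]]]

E
E || T
E || T || T
E || T || T || T
T || T || T || T
F || T || T || T
true || T || T || T
true || F || T || T
true || s || T || T
true || s || F || T
true || s || p || T
true || s || p || T && F
true || s || p || F && F
true || s || p || s && F
true || s || p || s && p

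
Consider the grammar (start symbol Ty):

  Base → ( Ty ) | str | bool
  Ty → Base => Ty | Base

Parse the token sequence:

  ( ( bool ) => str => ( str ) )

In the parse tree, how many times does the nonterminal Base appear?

6

[Ty [Base ( [Ty [Base ( [Ty [Base bool]] )] => [Ty [Base str] => [Ty [Base ( [Ty [Base str]] )]]]] )]]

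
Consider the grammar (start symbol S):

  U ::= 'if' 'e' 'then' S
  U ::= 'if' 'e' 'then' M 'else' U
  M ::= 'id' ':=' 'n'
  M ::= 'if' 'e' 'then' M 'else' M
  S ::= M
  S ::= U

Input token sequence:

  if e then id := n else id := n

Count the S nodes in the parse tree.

1

[S [M if e then [M id := n] else [M id := n]]]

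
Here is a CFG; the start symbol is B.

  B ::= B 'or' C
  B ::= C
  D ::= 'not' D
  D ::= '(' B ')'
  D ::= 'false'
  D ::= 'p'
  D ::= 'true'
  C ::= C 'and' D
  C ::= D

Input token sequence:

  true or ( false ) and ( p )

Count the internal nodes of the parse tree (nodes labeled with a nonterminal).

[B [B [C [D true]]] or [C [C [D ( [B [C [D false]]] )]] and [D ( [B [C [D p]]] )]]]

14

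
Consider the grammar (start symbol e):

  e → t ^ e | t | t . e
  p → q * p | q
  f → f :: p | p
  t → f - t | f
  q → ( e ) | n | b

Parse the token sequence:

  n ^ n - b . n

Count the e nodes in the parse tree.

3

[e [t [f [p [q n]]]] ^ [e [t [f [p [q n]]] - [t [f [p [q b]]]]] . [e [t [f [p [q n]]]]]]]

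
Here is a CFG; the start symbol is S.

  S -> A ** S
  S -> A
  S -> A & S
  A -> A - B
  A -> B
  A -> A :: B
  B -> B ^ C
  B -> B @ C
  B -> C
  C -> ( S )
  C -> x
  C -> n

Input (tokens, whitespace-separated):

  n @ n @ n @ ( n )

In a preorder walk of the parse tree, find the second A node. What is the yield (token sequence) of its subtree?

[S [A [B [B [B [B [C n]] @ [C n]] @ [C n]] @ [C ( [S [A [B [C n]]]] )]]]]

n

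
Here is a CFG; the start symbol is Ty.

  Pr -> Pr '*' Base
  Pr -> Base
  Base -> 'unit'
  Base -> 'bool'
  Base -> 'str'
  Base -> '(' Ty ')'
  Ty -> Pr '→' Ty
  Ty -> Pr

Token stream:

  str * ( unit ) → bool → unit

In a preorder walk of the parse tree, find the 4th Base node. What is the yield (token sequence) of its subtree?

[Ty [Pr [Pr [Base str]] * [Base ( [Ty [Pr [Base unit]]] )]] → [Ty [Pr [Base bool]] → [Ty [Pr [Base unit]]]]]

bool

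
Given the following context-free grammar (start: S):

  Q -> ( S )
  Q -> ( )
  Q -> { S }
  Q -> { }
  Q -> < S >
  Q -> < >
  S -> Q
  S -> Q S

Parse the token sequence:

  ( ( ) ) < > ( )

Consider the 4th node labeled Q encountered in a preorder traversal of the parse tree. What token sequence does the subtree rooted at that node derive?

[S [Q ( [S [Q ( )]] )] [S [Q < >] [S [Q ( )]]]]

( )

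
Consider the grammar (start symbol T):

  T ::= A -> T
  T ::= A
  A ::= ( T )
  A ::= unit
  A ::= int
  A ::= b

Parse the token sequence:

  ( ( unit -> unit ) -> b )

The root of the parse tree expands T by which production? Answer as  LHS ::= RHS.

[T [A ( [T [A ( [T [A unit] -> [T [A unit]]] )] -> [T [A b]]] )]]

T ::= A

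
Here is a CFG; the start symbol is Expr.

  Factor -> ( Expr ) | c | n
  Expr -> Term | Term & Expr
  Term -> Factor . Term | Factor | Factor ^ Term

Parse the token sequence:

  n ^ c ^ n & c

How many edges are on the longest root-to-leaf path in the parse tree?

[Expr [Term [Factor n] ^ [Term [Factor c] ^ [Term [Factor n]]]] & [Expr [Term [Factor c]]]]

5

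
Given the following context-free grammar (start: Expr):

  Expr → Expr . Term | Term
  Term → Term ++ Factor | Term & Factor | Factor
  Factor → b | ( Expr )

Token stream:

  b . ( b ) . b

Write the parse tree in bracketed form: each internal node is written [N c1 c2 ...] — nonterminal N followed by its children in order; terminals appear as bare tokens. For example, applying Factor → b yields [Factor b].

[Expr [Expr [Expr [Term [Factor b]]] . [Term [Factor ( [Expr [Term [Factor b]]] )]]] . [Term [Factor b]]]

Expr
Expr . Term
Expr . Term . Term
Term . Term . Term
Factor . Term . Term
b . Term . Term
b . Factor . Term
b . ( Expr ) . Term
b . ( Term ) . Term
b . ( Factor ) . Term
b . ( b ) . Term
b . ( b ) . Factor
b . ( b ) . b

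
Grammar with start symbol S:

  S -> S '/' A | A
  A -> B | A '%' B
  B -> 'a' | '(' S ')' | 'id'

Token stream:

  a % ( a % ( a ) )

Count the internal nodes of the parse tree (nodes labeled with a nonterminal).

[S [A [A [B a]] % [B ( [S [A [A [B a]] % [B ( [S [A [B a]]] )]]] )]]]

13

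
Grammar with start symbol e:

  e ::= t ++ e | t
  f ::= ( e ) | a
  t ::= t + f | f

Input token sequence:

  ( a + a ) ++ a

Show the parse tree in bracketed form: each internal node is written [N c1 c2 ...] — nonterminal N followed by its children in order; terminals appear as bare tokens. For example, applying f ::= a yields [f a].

[e [t [f ( [e [t [t [f a]] + [f a]]] )]] ++ [e [t [f a]]]]

e
t ++ e
f ++ e
( e ) ++ e
( t ) ++ e
( t + f ) ++ e
( f + f ) ++ e
( a + f ) ++ e
( a + a ) ++ e
( a + a ) ++ t
( a + a ) ++ f
( a + a ) ++ a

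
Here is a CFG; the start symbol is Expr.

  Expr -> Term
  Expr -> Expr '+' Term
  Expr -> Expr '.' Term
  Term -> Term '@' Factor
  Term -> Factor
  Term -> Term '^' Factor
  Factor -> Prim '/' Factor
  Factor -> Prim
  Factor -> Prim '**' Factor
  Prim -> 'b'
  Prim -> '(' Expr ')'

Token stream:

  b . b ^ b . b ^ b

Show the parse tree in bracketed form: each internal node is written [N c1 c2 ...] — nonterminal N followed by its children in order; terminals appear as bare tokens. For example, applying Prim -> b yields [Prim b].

[Expr [Expr [Expr [Term [Factor [Prim b]]]] . [Term [Term [Factor [Prim b]]] ^ [Factor [Prim b]]]] . [Term [Term [Factor [Prim b]]] ^ [Factor [Prim b]]]]

Expr
Expr . Term
Expr . Term . Term
Term . Term . Term
Factor . Term . Term
Prim . Term . Term
b . Term . Term
b . Term ^ Factor . Term
b . Factor ^ Factor . Term
b . Prim ^ Factor . Term
b . b ^ Factor . Term
b . b ^ Prim . Term
b . b ^ b . Term
b . b ^ b . Term ^ Factor
b . b ^ b . Factor ^ Factor
b . b ^ b . Prim ^ Factor
b . b ^ b . b ^ Factor
b . b ^ b . b ^ Prim
b . b ^ b . b ^ b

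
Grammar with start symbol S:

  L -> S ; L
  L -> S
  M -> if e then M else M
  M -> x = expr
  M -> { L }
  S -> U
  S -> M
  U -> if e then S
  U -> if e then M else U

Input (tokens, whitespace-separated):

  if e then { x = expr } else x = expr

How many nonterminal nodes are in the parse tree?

[S [M if e then [M { [L [S [M x = expr]]] }] else [M x = expr]]]

7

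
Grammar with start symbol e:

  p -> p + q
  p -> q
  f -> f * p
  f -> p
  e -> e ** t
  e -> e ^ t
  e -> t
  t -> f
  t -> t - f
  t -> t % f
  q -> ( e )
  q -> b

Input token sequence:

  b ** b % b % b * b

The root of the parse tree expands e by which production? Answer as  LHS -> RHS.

[e [e [t [f [p [q b]]]]] ** [t [t [t [f [p [q b]]]] % [f [p [q b]]]] % [f [f [p [q b]]] * [p [q b]]]]]

e -> e ** t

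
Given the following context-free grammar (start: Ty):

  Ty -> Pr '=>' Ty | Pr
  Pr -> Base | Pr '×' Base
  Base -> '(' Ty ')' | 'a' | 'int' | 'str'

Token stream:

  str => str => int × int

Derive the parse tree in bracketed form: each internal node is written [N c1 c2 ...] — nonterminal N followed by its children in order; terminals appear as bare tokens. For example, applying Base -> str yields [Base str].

[Ty [Pr [Base str]] => [Ty [Pr [Base str]] => [Ty [Pr [Pr [Base int]] × [Base int]]]]]

Ty
Pr => Ty
Base => Ty
str => Ty
str => Pr => Ty
str => Base => Ty
str => str => Ty
str => str => Pr
str => str => Pr × Base
str => str => Base × Base
str => str => int × Base
str => str => int × int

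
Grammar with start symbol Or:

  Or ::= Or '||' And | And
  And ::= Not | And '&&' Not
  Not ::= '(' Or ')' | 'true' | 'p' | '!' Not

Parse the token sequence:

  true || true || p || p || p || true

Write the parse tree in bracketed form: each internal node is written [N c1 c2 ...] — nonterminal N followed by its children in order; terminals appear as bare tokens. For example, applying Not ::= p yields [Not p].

Or
Or || And
Or || And || And
Or || And || And || And
Or || And || And || And || And
Or || And || And || And || And || And
And || And || And || And || And || And
Not || And || And || And || And || And
true || And || And || And || And || And
true || Not || And || And || And || And
true || true || And || And || And || And
true || true || Not || And || And || And
true || true || p || And || And || And
true || true || p || Not || And || And
true || true || p || p || And || And
true || true || p || p || Not || And
true || true || p || p || p || And
true || true || p || p || p || Not
true || true || p || p || p || true

[Or [Or [Or [Or [Or [Or [And [Not true]]] || [And [Not true]]] || [And [Not p]]] || [And [Not p]]] || [And [Not p]]] || [And [Not true]]]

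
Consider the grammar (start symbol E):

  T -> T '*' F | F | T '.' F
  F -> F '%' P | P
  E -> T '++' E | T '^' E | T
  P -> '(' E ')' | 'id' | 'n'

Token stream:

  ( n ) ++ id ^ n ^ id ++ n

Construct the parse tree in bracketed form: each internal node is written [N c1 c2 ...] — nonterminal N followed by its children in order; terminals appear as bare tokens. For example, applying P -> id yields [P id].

[E [T [F [P ( [E [T [F [P n]]]] )]]] ++ [E [T [F [P id]]] ^ [E [T [F [P n]]] ^ [E [T [F [P id]]] ++ [E [T [F [P n]]]]]]]]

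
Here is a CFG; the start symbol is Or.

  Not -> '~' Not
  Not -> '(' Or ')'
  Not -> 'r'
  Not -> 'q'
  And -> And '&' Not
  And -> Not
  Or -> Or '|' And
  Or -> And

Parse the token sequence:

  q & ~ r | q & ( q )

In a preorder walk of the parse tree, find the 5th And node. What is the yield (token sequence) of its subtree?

q

[Or [Or [And [And [Not q]] & [Not ~ [Not r]]]] | [And [And [Not q]] & [Not ( [Or [And [Not q]]] )]]]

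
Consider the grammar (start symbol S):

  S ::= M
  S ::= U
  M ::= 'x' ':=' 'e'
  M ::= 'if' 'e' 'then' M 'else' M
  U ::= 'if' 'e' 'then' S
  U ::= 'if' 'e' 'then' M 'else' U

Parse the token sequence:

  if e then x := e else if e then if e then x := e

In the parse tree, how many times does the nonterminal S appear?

3

[S [U if e then [M x := e] else [U if e then [S [U if e then [S [M x := e]]]]]]]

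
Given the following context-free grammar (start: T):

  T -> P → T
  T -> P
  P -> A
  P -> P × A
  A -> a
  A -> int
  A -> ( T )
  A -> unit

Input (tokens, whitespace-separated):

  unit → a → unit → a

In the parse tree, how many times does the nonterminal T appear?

4

[T [P [A unit]] → [T [P [A a]] → [T [P [A unit]] → [T [P [A a]]]]]]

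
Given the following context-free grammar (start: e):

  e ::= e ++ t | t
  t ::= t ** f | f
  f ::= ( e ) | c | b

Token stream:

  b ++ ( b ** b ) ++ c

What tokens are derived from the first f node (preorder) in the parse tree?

[e [e [e [t [f b]]] ++ [t [f ( [e [t [t [f b]] ** [f b]]] )]]] ++ [t [f c]]]

b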